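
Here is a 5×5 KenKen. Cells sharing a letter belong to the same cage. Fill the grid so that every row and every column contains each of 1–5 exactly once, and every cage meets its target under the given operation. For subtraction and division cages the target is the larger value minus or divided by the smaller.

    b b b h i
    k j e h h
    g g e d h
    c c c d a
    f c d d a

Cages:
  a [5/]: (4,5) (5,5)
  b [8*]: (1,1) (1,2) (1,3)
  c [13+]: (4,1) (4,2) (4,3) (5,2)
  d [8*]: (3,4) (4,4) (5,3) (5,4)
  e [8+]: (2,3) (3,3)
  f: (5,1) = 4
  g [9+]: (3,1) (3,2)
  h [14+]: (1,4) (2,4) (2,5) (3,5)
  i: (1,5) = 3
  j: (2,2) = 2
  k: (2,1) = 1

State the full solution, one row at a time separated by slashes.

Cage i is a single given cell, leaving (1,5) = 3.
K is a freebie, which forces (2,1) = 1.
Cage j is a single given cell, leaving (2,2) = 2.
Cage f is given, which forces (5,1) = 4.
Cage d needs product 8; hence (5,3) = 1.
4 is placed in row 5; hence (5,4) = 2.
Row 5 already has 1, so (5,5) = 5.
Column 1 already has 4, leaving (1,1) = 2.
The 3 cells of cage b must have product 8, so (1,2) = 1.
The 3 cells of cage b must have product 8, leaving (1,3) = 4.
Row 1 now contains 4; hence (1,4) = 5.
Column 4 now contains 5, so (2,4) = 3.
5 is placed in column 5, so (2,5) = 4.
Column 1 already has 4, so (3,1) = 5.
Cage g needs two cells with sum 9, leaving (3,2) = 4.
Row 3 now contains 5, so (3,3) = 3.
Row 3 already has 4; hence (3,4) = 1.
Row 3 now contains 1; hence (3,5) = 2.
5 is placed in column 1, which forces (4,1) = 3.
Column 2 now contains 1, which forces (4,2) = 5.
Column 3 now contains 3, leaving (4,3) = 2.
Column 4 already has 1, leaving (4,4) = 4.
5 is placed in column 5, which forces (4,5) = 1.
5 is placed in row 5, leaving (5,2) = 3.
Row 2 now contains 3, which forces (2,3) = 5.

2 1 4 5 3 / 1 2 5 3 4 / 5 4 3 1 2 / 3 5 2 4 1 / 4 3 1 2 5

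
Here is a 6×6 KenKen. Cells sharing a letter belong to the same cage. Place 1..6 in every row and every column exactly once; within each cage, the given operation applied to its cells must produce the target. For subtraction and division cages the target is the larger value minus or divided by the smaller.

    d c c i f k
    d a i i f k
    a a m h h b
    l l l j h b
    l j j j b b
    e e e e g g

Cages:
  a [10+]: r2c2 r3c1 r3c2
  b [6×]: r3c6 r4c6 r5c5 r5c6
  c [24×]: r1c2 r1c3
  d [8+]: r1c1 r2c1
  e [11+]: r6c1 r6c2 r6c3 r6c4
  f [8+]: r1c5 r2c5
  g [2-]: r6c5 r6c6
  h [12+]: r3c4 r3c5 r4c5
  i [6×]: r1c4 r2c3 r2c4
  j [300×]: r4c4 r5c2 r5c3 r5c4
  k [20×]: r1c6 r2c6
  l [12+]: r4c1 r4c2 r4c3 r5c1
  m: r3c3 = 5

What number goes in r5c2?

Cage m is given, which forces r3c3 = 5.
The 4 cells of cage j must have product 300, which forces r4c4 = 5.
Cage b needs product 6, so r5c5 = 1.
The 4 cells of cage j must have product 300, which forces r5c2 = 5.
The 4 cells of cage e must have sum 11, which forces r6c1 = 5.
Row 1 needs a 1, and only r1c4 is open for it.
Row 1 needs a 3, and only r1c5 is open for it.
Cage f needs two cells with sum 8, leaving r2c5 = 5.
Row 2 now contains 5, so r2c6 = 4.
4 is placed in column 6; hence r1c6 = 5.
Cage g's pair has difference 2, leaving r6c5 = 4.
Cage h has sum 12, leaving r3c4 = 4.
In row 1, 2 can only go at r1c1, so r1c1 = 2.
2 is placed in column 1, so r2c1 = 6.
Cage a has sum 10, so r3c2 = 6.
Row 3 already has 6, which forces r3c5 = 2.
2 is placed in column 5; hence r4c5 = 6.
6 is placed in column 2, which forces r1c2 = 4.
Cage c's pair has product 24; hence r1c3 = 6.
Row 2 needs a 1, and only r2c2 is open for it.
Cage a has sum 10, which forces r3c1 = 3.
3 is placed in row 3, leaving r3c6 = 1.
Column 1 already has 3, which forces r5c1 = 4.
Row 5 already has 4, which forces r5c3 = 2.
2 is placed in row 5, which forces r5c6 = 3.
Cage e needs sum 11, leaving r6c3 = 1.
Column 3 now contains 2, so r2c3 = 3.
Cage i needs product 6, so r2c4 = 2.
Column 1 already has 4, so r4c1 = 1.
The 4 cells of cage l must have sum 12, so r4c2 = 3.
The 4 cells of cage l must have sum 12, so r4c3 = 4.
Column 6 already has 3, which forces r4c6 = 2.
Row 5 now contains 3; hence r5c4 = 6.
Column 2 now contains 3, which forces r6c2 = 2.
2 is placed in column 4; hence r6c4 = 3.
2 is placed in column 6, which forces r6c6 = 6.
The full grid is 2 4 6 1 3 5 / 6 1 3 2 5 4 / 3 6 5 4 2 1 / 1 3 4 5 6 2 / 4 5 2 6 1 3 / 5 2 1 3 4 6.

5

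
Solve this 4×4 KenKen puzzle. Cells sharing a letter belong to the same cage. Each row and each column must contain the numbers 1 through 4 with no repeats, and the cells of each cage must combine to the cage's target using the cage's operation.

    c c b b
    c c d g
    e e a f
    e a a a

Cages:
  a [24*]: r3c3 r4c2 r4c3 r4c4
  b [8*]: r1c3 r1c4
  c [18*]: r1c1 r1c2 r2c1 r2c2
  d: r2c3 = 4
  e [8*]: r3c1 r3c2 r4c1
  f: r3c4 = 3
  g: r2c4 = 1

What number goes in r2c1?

2

D is a freebie, which forces r2c3 = 4.
Cage g is a single given cell, which forces r2c4 = 1.
Cage f is a single given cell; hence r3c4 = 3.
Column 3 now contains 4, leaving r1c3 = 2.
Cage b needs two cells with product 8, leaving r1c4 = 4.
Column 3 already has 2, so r3c3 = 1.
Column 3 already has 1; hence r4c3 = 3.
Column 4 already has 4, so r4c4 = 2.
The 3 cells of cage e must have product 8, which forces r4c1 = 1.
The 4 cells of cage a must have product 24, so r4c2 = 4.
Column 1 already has 1, so r1c1 = 3.
Cage c has product 18; hence r1c2 = 1.
The 4 cells of cage c must have product 18; hence r2c1 = 2.
The 4 cells of cage c must have product 18, leaving r2c2 = 3.
The 3 cells of cage e must have product 8, leaving r3c1 = 4.
4 is placed in column 2, so r3c2 = 2.
Filled in: 3 1 2 4 / 2 3 4 1 / 4 2 1 3 / 1 4 3 2.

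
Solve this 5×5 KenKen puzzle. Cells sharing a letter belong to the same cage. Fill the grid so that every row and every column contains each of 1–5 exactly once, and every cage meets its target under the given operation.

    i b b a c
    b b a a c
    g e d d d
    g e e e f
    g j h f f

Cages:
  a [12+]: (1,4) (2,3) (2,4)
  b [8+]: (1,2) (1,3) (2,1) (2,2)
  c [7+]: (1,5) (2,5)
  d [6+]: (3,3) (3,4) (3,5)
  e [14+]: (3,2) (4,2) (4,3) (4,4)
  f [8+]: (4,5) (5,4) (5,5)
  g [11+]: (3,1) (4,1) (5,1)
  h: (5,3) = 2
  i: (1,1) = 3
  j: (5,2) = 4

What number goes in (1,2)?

1

I is a freebie, which forces (1,1) = 3.
Cage j is a single given cell; hence (5,2) = 4.
H is a freebie, leaving (5,3) = 2.
2 is placed in row 5, leaving (5,1) = 5.
Cage f has sum 8, which forces (4,5) = 4.
The 3 cells of cage g must have sum 11; hence (3,1) = 4.
Cage e has sum 14, leaving (3,2) = 5.
Row 4 already has 4, leaving (4,1) = 2.
Cage b has sum 8; hence (1,2) = 1.
Cage b needs sum 8; hence (1,3) = 4.
Row 1 now contains 4, leaving (1,4) = 5.
Row 1 already has 5; hence (1,5) = 2.
2 is placed in column 1, so (2,1) = 1.
The 4 cells of cage b must have sum 8, which forces (2,2) = 2.
Column 5 already has 2; hence (2,5) = 5.
Column 2 already has 1, which forces (4,2) = 3.
3 is placed in row 4, leaving (4,4) = 1.
1 is placed in column 4, so (5,4) = 3.
Row 5 now contains 3; hence (5,5) = 1.
Row 2 now contains 5, leaving (2,3) = 3.
Column 4 now contains 3, which forces (2,4) = 4.
The 3 cells of cage d must have sum 6, leaving (3,3) = 1.
Column 4 now contains 3, which forces (3,4) = 2.
Column 5 already has 1, so (3,5) = 3.
Row 4 already has 1; hence (4,3) = 5.
Completed grid: 3 1 4 5 2 / 1 2 3 4 5 / 4 5 1 2 3 / 2 3 5 1 4 / 5 4 2 3 1.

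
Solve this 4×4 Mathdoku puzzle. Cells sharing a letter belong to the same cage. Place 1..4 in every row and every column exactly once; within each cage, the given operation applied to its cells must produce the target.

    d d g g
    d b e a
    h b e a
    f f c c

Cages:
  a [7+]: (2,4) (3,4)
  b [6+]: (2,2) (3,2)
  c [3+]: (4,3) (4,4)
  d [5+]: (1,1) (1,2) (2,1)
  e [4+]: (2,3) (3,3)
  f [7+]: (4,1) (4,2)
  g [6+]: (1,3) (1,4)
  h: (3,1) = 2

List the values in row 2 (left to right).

1 2 3 4

Cage h is a single given cell, which forces (3,1) = 2.
2 is placed in row 3, so (3,2) = 4.
Row 3 now contains 4, leaving (3,4) = 3.
4 is placed in column 2; hence (4,2) = 3.
Cage d needs sum 5, which forces (1,1) = 3.
Cage d needs sum 5, leaving (1,2) = 1.
Column 1 now contains 2, so (2,1) = 1.
4 is placed in column 2; hence (2,2) = 2.
Cage e needs two cells with sum 4; hence (2,3) = 3.
3 is placed in column 4, so (2,4) = 4.
Row 3 now contains 3, which forces (3,3) = 1.
3 is placed in row 4, leaving (4,1) = 4.
Column 3 now contains 1, which forces (4,3) = 2.
2 is placed in row 4; hence (4,4) = 1.
Column 3 already has 2, so (1,3) = 4.
4 is placed in column 4, so (1,4) = 2.
Completed grid: 3 1 4 2 / 1 2 3 4 / 2 4 1 3 / 4 3 2 1.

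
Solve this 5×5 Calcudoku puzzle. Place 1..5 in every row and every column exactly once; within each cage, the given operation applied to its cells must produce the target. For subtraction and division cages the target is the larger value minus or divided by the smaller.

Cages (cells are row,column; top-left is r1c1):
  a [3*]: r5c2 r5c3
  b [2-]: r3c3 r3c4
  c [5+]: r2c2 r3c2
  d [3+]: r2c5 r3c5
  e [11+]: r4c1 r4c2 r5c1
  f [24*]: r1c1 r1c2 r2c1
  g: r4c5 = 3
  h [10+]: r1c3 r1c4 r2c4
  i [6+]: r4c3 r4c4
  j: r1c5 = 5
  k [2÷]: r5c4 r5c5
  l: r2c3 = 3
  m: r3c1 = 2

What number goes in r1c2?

J is a freebie, so r1c5 = 5.
Cage l is given, so r2c3 = 3.
M is a freebie, leaving r3c1 = 2.
2 is placed in row 3, which forces r3c5 = 1.
G is a freebie; hence r4c5 = 3.
Column 3 now contains 3; hence r5c3 = 1.
Cage f needs product 24, leaving r1c1 = 3.
Cage f needs product 24, leaving r1c2 = 2.
Row 1 now contains 2, leaving r1c3 = 4.
Row 1 now contains 2, so r1c4 = 1.
2 is placed in column 1, leaving r2c1 = 4.
Column 2 now contains 2; hence r2c2 = 1.
4 is placed in row 2, which forces r2c4 = 5.
Column 5 now contains 1; hence r2c5 = 2.
The two cells of cage b must have difference 2; hence r3c3 = 5.
Cage b's pair has difference 2; hence r3c4 = 3.
Column 2 now contains 2, leaving r4c2 = 5.
Column 3 already has 5, leaving r4c3 = 2.
2 is placed in row 4; hence r4c4 = 4.
Column 1 now contains 4; hence r5c1 = 5.
Row 5 already has 1, so r5c2 = 3.
4 is placed in column 4, leaving r5c4 = 2.
Column 5 now contains 2, leaving r5c5 = 4.
3 is placed in row 3, leaving r3c2 = 4.
5 is placed in row 4, which forces r4c1 = 1.
Completed grid: 3 2 4 1 5 / 4 1 3 5 2 / 2 4 5 3 1 / 1 5 2 4 3 / 5 3 1 2 4.

2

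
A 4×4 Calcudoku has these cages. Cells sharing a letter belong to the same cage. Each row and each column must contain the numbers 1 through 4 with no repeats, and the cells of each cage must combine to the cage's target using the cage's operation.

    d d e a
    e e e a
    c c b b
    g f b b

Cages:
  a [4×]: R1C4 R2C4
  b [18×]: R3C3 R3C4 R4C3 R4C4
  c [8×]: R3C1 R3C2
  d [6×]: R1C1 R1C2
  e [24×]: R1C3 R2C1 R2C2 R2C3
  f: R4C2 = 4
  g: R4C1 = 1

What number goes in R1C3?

G is a freebie; hence R4C1 = 1.
Cage f is a single given cell, so R4C2 = 4.
Cage c's pair has product 8, leaving R3C1 = 4.
Column 2 now contains 4, which forces R3C2 = 2.
Cage d needs two cells with product 6, so R1C1 = 2.
Column 2 now contains 2, which forces R1C2 = 3.
Column 1 now contains 2, which forces R2C1 = 3.
3 is placed in column 2, which forces R2C2 = 1.
Row 2 already has 1, so R2C4 = 4.
Cage e has product 24, which forces R1C3 = 4.
Column 4 now contains 4; hence R1C4 = 1.
4 is placed in row 2, leaving R2C3 = 2.
Column 4 now contains 1, which forces R3C4 = 3.
2 is placed in column 3; hence R4C3 = 3.
Column 4 already has 3, so R4C4 = 2.
Row 3 now contains 3, which forces R3C3 = 1.
The full grid is 2 3 4 1 / 3 1 2 4 / 4 2 1 3 / 1 4 3 2.

4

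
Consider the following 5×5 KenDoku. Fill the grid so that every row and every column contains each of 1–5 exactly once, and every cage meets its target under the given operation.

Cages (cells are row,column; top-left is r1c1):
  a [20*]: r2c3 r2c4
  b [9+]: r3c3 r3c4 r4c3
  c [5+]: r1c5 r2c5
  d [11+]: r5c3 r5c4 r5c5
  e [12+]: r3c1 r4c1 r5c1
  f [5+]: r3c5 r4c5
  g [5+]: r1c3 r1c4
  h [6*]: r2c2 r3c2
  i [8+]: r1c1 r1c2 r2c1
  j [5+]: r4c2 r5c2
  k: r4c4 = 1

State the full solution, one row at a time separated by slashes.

1 5 2 3 4 / 2 3 5 4 1 / 4 2 1 5 3 / 5 4 3 1 2 / 3 1 4 2 5

Cage k is given, which forces r4c4 = 1.
In row 5, 1 can only go at r5c2, so r5c2 = 1.
The two cells of cage j must have sum 5, leaving r4c2 = 4.
The only place for 1 in row 3 is r3c3.
The only place for 4 in row 3 is r3c1.
In row 1, 4 can only go at r1c5, so r1c5 = 4.
Cage c's pair has sum 5, so r2c5 = 1.
In row 1, 1 can only go at r1c1, so r1c1 = 1.
Row 1 needs a 5, and only r1c2 is open for it.
Cage i has sum 8, so r2c1 = 2.
2 is placed in row 2, so r2c2 = 3.
Column 2 already has 3; hence r3c2 = 2.
2 is placed in row 3, leaving r3c5 = 3.
Column 5 already has 3; hence r4c5 = 2.
Column 5 now contains 2; hence r5c5 = 5.
Row 3 now contains 3, leaving r3c4 = 5.
The 3 cells of cage e must have sum 12, so r4c1 = 5.
The 3 cells of cage b must have sum 9, leaving r4c3 = 3.
Row 5 now contains 5, which forces r5c1 = 3.
Column 3 now contains 3, so r1c3 = 2.
Cage g needs two cells with sum 5, leaving r1c4 = 3.
The two cells of cage a must have product 20, so r2c3 = 5.
Column 4 already has 5, leaving r2c4 = 4.
Column 3 now contains 2, leaving r5c3 = 4.
Column 4 now contains 4, which forces r5c4 = 2.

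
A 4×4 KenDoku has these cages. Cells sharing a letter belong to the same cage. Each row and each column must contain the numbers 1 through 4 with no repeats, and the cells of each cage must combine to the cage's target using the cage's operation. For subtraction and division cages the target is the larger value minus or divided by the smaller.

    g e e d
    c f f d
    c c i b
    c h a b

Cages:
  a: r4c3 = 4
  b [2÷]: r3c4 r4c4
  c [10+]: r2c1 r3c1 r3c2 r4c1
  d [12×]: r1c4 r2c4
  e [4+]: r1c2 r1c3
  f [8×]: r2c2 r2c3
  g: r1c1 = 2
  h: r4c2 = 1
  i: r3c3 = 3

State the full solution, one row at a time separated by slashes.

2 3 1 4 / 1 4 2 3 / 4 2 3 1 / 3 1 4 2

Cage g is a single given cell, which forces r1c1 = 2.
Cage i is a single given cell, so r3c3 = 3.
Cage h is a single given cell, which forces r4c2 = 1.
A is a freebie, so r4c3 = 4.
Row 4 already has 4, which forces r4c4 = 2.
1 is placed in column 2, so r1c2 = 3.
Column 3 already has 3, leaving r1c3 = 1.
3 is placed in row 1, leaving r1c4 = 4.
Cage f needs two cells with product 8; hence r2c2 = 4.
4 is placed in column 3, leaving r2c3 = 2.
4 is placed in column 4; hence r2c4 = 3.
Cage c needs sum 10, which forces r3c2 = 2.
4 is placed in column 4, which forces r3c4 = 1.
Row 4 already has 4, so r4c1 = 3.
Row 2 already has 4; hence r2c1 = 1.
1 is placed in row 3, so r3c1 = 4.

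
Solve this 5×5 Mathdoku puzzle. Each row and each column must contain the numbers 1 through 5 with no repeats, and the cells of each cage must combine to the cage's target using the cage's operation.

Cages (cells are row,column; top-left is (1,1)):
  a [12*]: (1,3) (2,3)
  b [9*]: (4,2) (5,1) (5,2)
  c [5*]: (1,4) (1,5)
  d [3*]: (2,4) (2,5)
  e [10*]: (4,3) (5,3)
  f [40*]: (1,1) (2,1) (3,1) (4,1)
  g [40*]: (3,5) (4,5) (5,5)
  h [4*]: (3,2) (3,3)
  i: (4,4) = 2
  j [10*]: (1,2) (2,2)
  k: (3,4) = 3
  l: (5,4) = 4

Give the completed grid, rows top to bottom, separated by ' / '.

Cage k is a single given cell; hence (3,4) = 3.
The 3 cells of cage b must have product 9, which forces (4,2) = 3.
Cage i is given, so (4,4) = 2.
Cage b needs product 9, which forces (5,1) = 3.
Cage b has product 9; hence (5,2) = 1.
L is a freebie; hence (5,4) = 4.
Column 4 now contains 3, so (2,4) = 1.
Cage d needs two cells with product 3, which forces (2,5) = 3.
1 is placed in column 2, leaving (3,2) = 4.
Cage h's pair has product 4, which forces (3,3) = 1.
Row 4 already has 2, which forces (4,3) = 5.
Row 4 now contains 5, so (4,5) = 4.
Cage e's pair has product 10, which forces (5,3) = 2.
2 is placed in row 5; hence (5,5) = 5.
Cage a's pair has product 12, which forces (1,3) = 3.
Column 4 already has 1, so (1,4) = 5.
Column 5 now contains 5, leaving (1,5) = 1.
Row 2 already has 3, leaving (2,3) = 4.
Column 5 now contains 5, so (3,5) = 2.
Row 4 now contains 4; hence (4,1) = 1.
Cage f needs product 40, leaving (1,1) = 4.
Row 1 now contains 5, which forces (1,2) = 2.
The 4 cells of cage f must have product 40; hence (2,1) = 2.
Cage j needs two cells with product 10, so (2,2) = 5.
Row 3 now contains 2; hence (3,1) = 5.

4 2 3 5 1 / 2 5 4 1 3 / 5 4 1 3 2 / 1 3 5 2 4 / 3 1 2 4 5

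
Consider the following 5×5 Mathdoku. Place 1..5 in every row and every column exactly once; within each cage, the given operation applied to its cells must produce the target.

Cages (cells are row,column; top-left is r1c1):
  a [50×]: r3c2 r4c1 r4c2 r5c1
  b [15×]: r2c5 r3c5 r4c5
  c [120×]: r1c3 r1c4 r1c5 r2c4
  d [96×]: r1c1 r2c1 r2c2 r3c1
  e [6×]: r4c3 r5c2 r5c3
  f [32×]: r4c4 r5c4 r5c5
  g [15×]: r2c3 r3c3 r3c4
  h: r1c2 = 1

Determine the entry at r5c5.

4

Cage h is given, leaving r1c2 = 1.
The 4 cells of cage d must have product 96; hence r2c2 = 4.
The 3 cells of cage f must have product 32, leaving r4c4 = 4.
The 3 cells of cage f must have product 32, which forces r5c4 = 2.
Cage f has product 32, so r5c5 = 4.
Cage c needs product 120; hence r1c3 = 4.
Cage c needs product 120, which forces r1c5 = 2.
Cage e has product 6; hence r4c3 = 2.
Row 5 now contains 2, leaving r5c2 = 3.
The 3 cells of cage e must have product 6, which forces r5c3 = 1.
Row 1 now contains 2, so r1c1 = 3.
3 is placed in row 1, leaving r1c4 = 5.
Cage d needs product 96; hence r2c1 = 2.
5 is placed in column 4, so r2c4 = 3.
Cage d needs product 96; hence r3c1 = 4.
The 4 cells of cage a must have product 50, so r3c2 = 2.
Cage g needs product 15, so r3c4 = 1.
Cage a needs product 50, which forces r4c1 = 1.
Row 4 now contains 2, leaving r4c2 = 5.
Row 4 now contains 5, leaving r4c5 = 3.
Row 5 now contains 1, which forces r5c1 = 5.
Row 2 now contains 3; hence r2c3 = 5.
Cage b has product 15, which forces r2c5 = 1.
Cage g needs product 15, leaving r3c3 = 3.
Column 5 already has 3, which forces r3c5 = 5.
Completed grid: 3 1 4 5 2 / 2 4 5 3 1 / 4 2 3 1 5 / 1 5 2 4 3 / 5 3 1 2 4.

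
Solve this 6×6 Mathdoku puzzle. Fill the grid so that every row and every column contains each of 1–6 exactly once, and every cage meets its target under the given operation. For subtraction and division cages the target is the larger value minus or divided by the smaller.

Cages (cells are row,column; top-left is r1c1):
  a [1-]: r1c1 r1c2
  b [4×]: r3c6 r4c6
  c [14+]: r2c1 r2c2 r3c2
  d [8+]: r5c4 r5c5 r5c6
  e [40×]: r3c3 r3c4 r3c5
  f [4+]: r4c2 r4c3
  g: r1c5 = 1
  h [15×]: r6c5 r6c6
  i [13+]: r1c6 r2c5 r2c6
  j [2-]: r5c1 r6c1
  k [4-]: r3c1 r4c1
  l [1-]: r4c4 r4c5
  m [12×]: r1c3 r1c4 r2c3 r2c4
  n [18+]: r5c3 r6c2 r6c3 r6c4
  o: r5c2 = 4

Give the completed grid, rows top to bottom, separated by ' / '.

Cage g is a single given cell, which forces r1c5 = 1.
Cage o is given; hence r5c2 = 4.
The only place for 3 in row 3 is r3c2.
Column 2 already has 3, so r4c2 = 1.
Cage f's pair has sum 4, leaving r4c3 = 3.
Row 4 already has 1, which forces r4c6 = 4.
3 is placed in column 3, which forces r1c3 = 2.
Cage m has product 12, which forces r1c4 = 3.
The 4 cells of cage m must have product 12, which forces r2c3 = 1.
The 4 cells of cage m must have product 12, which forces r2c4 = 2.
Column 6 already has 4, leaving r3c6 = 1.
Cage i needs sum 13, leaving r2c6 = 3.
The 3 cells of cage e must have product 40, leaving r3c5 = 2.
Cage d needs sum 8, which forces r5c4 = 1.
Column 5 now contains 2, which forces r5c5 = 5.
Row 5 already has 5, which forces r5c6 = 2.
Column 5 now contains 5, leaving r6c5 = 3.
Column 6 now contains 3, so r6c6 = 5.
Column 6 now contains 5, leaving r1c6 = 6.
Column 5 now contains 5, which forces r2c5 = 4.
Row 3 already has 2, which forces r3c1 = 6.
Cage k needs two cells with difference 4; hence r4c1 = 2.
The two cells of cage l must have difference 1, leaving r4c4 = 5.
Column 5 now contains 5; hence r4c5 = 6.
Column 1 now contains 6; hence r5c1 = 3.
Row 5 already has 5; hence r5c3 = 6.
The 4 cells of cage n must have sum 18, which forces r6c2 = 2.
The 4 cells of cage n must have sum 18, so r6c3 = 4.
5 is placed in row 6; hence r6c4 = 6.
Cage a needs two cells with difference 1; hence r1c1 = 4.
Row 1 now contains 6, which forces r1c2 = 5.
Column 1 now contains 6, leaving r2c1 = 5.
Cage c has sum 14; hence r2c2 = 6.
4 is placed in column 3, so r3c3 = 5.
Column 4 already has 5; hence r3c4 = 4.
4 is placed in row 6, leaving r6c1 = 1.

4 5 2 3 1 6 / 5 6 1 2 4 3 / 6 3 5 4 2 1 / 2 1 3 5 6 4 / 3 4 6 1 5 2 / 1 2 4 6 3 5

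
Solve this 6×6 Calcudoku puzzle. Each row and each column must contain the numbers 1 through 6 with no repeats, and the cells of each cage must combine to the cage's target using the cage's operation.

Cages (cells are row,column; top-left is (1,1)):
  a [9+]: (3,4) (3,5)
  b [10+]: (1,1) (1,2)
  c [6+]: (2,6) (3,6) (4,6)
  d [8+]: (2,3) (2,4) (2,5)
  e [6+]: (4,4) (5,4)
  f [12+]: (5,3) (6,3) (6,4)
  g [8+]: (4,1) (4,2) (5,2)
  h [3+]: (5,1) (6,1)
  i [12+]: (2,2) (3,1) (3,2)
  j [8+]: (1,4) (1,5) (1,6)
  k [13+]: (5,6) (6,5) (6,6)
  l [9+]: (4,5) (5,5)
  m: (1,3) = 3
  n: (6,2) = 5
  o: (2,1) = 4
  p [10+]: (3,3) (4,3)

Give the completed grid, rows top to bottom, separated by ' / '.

M is a freebie, leaving (1,3) = 3.
Cage o is a single given cell, so (2,1) = 4.
N is a freebie, so (6,2) = 5.
Column 1 already has 4, so (1,1) = 6.
Cage b's pair has sum 10, leaving (1,2) = 4.
The only place for 6 in row 2 is (2,2).
Cage i has sum 12, which forces (3,1) = 5.
Column 2 now contains 6, leaving (3,2) = 1.
5 is placed in column 1, leaving (4,1) = 3.
1 is placed in column 2, which forces (4,2) = 2.
Row 4 now contains 2; hence (4,6) = 1.
2 is placed in column 2; hence (5,2) = 3.
The only place for 3 in row 2 is (2,6).
Column 6 now contains 3, leaving (3,6) = 2.
2 is placed in column 6, which forces (1,6) = 5.
Cage k needs sum 13, leaving (6,5) = 3.
Cage a needs two cells with sum 9, leaving (3,4) = 3.
Column 5 now contains 3, leaving (3,5) = 6.
6 is placed in row 3, so (3,3) = 4.
The two cells of cage p must have sum 10; hence (4,3) = 6.
Cage f needs sum 12, which forces (5,3) = 5.
Row 5 already has 5, so (5,5) = 4.
Row 5 now contains 4, leaving (5,6) = 6.
Cage f has sum 12; hence (6,3) = 1.
Cage f has sum 12; hence (6,4) = 6.
Column 6 now contains 6, so (6,6) = 4.
1 is placed in column 3, which forces (2,3) = 2.
Column 5 already has 4, which forces (4,5) = 5.
The two cells of cage h must have sum 3; hence (5,1) = 1.
Row 5 already has 1, so (5,4) = 2.
Row 6 already has 1, leaving (6,1) = 2.
Column 4 now contains 2, so (1,4) = 1.
Cage j needs sum 8, so (1,5) = 2.
The 3 cells of cage d must have sum 8; hence (2,4) = 5.
Column 5 already has 5, leaving (2,5) = 1.
5 is placed in row 4, leaving (4,4) = 4.

6 4 3 1 2 5 / 4 6 2 5 1 3 / 5 1 4 3 6 2 / 3 2 6 4 5 1 / 1 3 5 2 4 6 / 2 5 1 6 3 4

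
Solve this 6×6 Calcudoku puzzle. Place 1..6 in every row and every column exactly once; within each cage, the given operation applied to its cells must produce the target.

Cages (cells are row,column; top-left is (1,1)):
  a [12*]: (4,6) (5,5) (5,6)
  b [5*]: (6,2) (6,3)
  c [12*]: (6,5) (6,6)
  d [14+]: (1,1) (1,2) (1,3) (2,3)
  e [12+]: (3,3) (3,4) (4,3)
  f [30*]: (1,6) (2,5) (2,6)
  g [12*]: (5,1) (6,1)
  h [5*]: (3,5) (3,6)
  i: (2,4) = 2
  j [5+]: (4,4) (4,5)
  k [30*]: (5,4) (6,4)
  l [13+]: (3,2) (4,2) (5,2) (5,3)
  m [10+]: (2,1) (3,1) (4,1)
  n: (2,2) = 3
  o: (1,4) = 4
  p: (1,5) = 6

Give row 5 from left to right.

6 4 1 5 2 3

O is a freebie, so (1,4) = 4.
Cage p is a single given cell; hence (1,5) = 6.
N is a freebie, leaving (2,2) = 3.
Cage i is given, leaving (2,4) = 2.
Cage f has product 30, leaving (2,6) = 6.
The only place for 2 in row 6 is (6,1).
Cage g's pair has product 12; hence (5,1) = 6.
Row 5 now contains 6, so (5,4) = 5.
5 is placed in column 4, which forces (6,4) = 6.
In row 3, 2 can only go at (3,2), so (3,2) = 2.
The only place for 2 in row 1 is (1,3).
The 4 cells of cage d must have sum 14, which forces (1,1) = 3.
Cage d has sum 14, so (1,2) = 5.
Row 1 already has 5, leaving (1,6) = 1.
Cage d needs sum 14, which forces (2,3) = 4.
1 is placed in column 6; hence (3,6) = 5.
Cage l has sum 13, which forces (4,2) = 6.
Column 3 already has 4, so (5,3) = 1.
Column 2 now contains 5, so (6,2) = 1.
Column 3 now contains 1, so (6,3) = 5.
The 3 cells of cage f must have product 30, which forces (2,5) = 5.
Row 3 already has 5, which forces (3,3) = 6.
The 3 cells of cage e must have sum 12, leaving (3,4) = 3.
Row 3 already has 5; hence (3,5) = 1.
5 is placed in column 3; hence (4,3) = 3.
Column 4 already has 3, leaving (4,4) = 1.
Cage a has product 12, so (4,6) = 2.
Row 5 already has 1, which forces (5,2) = 4.
Cage a has product 12; hence (5,5) = 2.
Cage a needs product 12; hence (5,6) = 3.
Column 6 already has 3, so (6,6) = 4.
5 is placed in row 2, leaving (2,1) = 1.
Row 3 now contains 1, which forces (3,1) = 4.
Cage m has sum 10, which forces (4,1) = 5.
Row 4 now contains 2, leaving (4,5) = 4.
Row 6 already has 4; hence (6,5) = 3.
Filled in: 3 5 2 4 6 1 / 1 3 4 2 5 6 / 4 2 6 3 1 5 / 5 6 3 1 4 2 / 6 4 1 5 2 3 / 2 1 5 6 3 4.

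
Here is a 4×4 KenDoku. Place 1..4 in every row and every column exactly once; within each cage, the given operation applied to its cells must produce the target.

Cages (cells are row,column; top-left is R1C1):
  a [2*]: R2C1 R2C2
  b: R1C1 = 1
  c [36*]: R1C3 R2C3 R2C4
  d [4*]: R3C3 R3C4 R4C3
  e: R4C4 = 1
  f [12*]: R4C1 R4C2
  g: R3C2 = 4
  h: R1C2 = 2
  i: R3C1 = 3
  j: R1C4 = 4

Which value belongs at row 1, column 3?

Cage b is a single given cell, which forces R1C1 = 1.
Cage h is given, leaving R1C2 = 2.
The 3 cells of cage c must have product 36, leaving R1C3 = 3.
J is a freebie; hence R1C4 = 4.
1 is placed in column 1, leaving R2C1 = 2.
Column 2 already has 2, which forces R2C2 = 1.
Cage c has product 36, leaving R2C3 = 4.
Cage c needs product 36, leaving R2C4 = 3.
Cage i is a single given cell, so R3C1 = 3.
Cage g is given, so R3C2 = 4.
Column 3 now contains 4, leaving R3C3 = 1.
Row 3 already has 1, leaving R3C4 = 2.
Column 1 already has 3, leaving R4C1 = 4.
4 is placed in column 2; hence R4C2 = 3.
1 is placed in column 3; hence R4C3 = 2.
E is a freebie, leaving R4C4 = 1.
Filled in: 1 2 3 4 / 2 1 4 3 / 3 4 1 2 / 4 3 2 1.

3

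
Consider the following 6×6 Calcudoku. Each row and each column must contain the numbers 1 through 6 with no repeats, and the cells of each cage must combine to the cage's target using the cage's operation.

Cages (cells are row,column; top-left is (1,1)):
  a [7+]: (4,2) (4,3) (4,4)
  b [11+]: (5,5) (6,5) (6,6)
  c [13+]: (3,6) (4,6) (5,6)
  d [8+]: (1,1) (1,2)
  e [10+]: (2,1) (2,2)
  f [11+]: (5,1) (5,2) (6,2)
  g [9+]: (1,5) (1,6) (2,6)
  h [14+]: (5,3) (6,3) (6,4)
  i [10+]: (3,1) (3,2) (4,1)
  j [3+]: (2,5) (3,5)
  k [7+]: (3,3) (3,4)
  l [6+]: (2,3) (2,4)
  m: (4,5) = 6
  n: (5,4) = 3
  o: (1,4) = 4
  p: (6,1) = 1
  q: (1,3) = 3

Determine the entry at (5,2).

Cage q is a single given cell, which forces (1,3) = 3.
O is a freebie, leaving (1,4) = 4.
Cage m is given, leaving (4,5) = 6.
Cage n is a single given cell, which forces (5,4) = 3.
P is a freebie, which forces (6,1) = 1.
In row 2, 3 can only go at (2,6), so (2,6) = 3.
In row 4, 3 can only go at (4,1), so (4,1) = 3.
Row 3 needs a 3, and only (3,2) is open for it.
The 3 cells of cage i must have sum 10, which forces (3,1) = 4.
Column 1 already has 4, which forces (2,1) = 6.
Cage e needs two cells with sum 10, leaving (2,2) = 4.
Column 1 already has 6, which forces (1,1) = 2.
Cage d's pair has sum 8; hence (1,2) = 6.
Cage a needs sum 7, so (4,3) = 4.
The 3 cells of cage f must have sum 11, which forces (5,1) = 5.
Cage f has sum 11, which forces (5,2) = 1.
5 is placed in row 5, so (5,3) = 6.
Row 5 already has 6; hence (5,6) = 2.
The 3 cells of cage f must have sum 11; hence (6,2) = 5.
4 is placed in column 3, which forces (6,3) = 2.
Row 6 now contains 5; hence (6,4) = 6.
Row 6 already has 6, so (6,6) = 4.
Cage k's pair has sum 7, so (3,3) = 5.
Cage k's pair has sum 7, leaving (3,4) = 2.
Row 3 already has 2, so (3,5) = 1.
Cage c has sum 13, leaving (3,6) = 6.
Column 2 now contains 1, leaving (4,2) = 2.
The 3 cells of cage a must have sum 7; hence (4,4) = 1.
Column 6 now contains 2; hence (4,6) = 5.
Row 5 already has 2, so (5,5) = 4.
Row 6 already has 4, so (6,5) = 3.
1 is placed in column 5, which forces (1,5) = 5.
Column 6 already has 5; hence (1,6) = 1.
Column 3 already has 5, so (2,3) = 1.
Column 4 already has 1, which forces (2,4) = 5.
1 is placed in column 5, which forces (2,5) = 2.
Completed grid: 2 6 3 4 5 1 / 6 4 1 5 2 3 / 4 3 5 2 1 6 / 3 2 4 1 6 5 / 5 1 6 3 4 2 / 1 5 2 6 3 4.

1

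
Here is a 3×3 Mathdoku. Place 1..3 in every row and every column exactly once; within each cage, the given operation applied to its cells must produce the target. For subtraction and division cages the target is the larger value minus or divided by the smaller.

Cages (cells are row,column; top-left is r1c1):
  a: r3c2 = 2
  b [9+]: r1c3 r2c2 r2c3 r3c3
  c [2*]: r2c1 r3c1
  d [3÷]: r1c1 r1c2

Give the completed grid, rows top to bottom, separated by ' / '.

3 1 2 / 2 3 1 / 1 2 3

Cage b has sum 9, so r2c2 = 3.
Cage a is a single given cell; hence r3c2 = 2.
Cage d needs two cells with quotient 3; hence r1c1 = 3.
3 is placed in column 2; hence r1c2 = 1.
1 is placed in row 1, leaving r1c3 = 2.
The two cells of cage c must have product 2, which forces r2c1 = 2.
2 is placed in column 3, so r2c3 = 1.
Row 3 already has 2; hence r3c1 = 1.
1 is placed in column 3; hence r3c3 = 3.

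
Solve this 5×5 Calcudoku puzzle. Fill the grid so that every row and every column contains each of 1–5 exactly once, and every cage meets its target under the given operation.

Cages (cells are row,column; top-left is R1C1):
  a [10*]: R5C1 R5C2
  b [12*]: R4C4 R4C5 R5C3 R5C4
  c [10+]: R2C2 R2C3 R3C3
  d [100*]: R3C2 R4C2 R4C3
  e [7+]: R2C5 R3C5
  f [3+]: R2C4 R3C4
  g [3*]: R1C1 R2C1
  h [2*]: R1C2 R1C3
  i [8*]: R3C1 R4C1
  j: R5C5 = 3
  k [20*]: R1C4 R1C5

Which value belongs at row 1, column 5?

Cage d needs product 100, leaving R3C2 = 5.
Cage d has product 100, which forces R4C2 = 4.
Cage d has product 100, so R4C3 = 5.
Column 2 now contains 5, leaving R5C2 = 2.
J is a freebie, so R5C5 = 3.
Column 2 already has 2, leaving R1C2 = 1.
The two cells of cage h must have product 2, which forces R1C3 = 2.
Cage c needs sum 10; hence R2C2 = 3.
Cage c has sum 10, which forces R2C3 = 4.
Cage e's pair has sum 7, leaving R2C5 = 5.
The two cells of cage i must have product 8, which forces R3C1 = 4.
The 3 cells of cage c must have sum 10, which forces R3C3 = 3.
Cage e's pair has sum 7, which forces R3C5 = 2.
Row 4 now contains 4; hence R4C1 = 2.
Cage b has product 12, which forces R4C4 = 3.
The 4 cells of cage b must have product 12, leaving R4C5 = 1.
2 is placed in row 5, so R5C1 = 5.
4 is placed in column 3; hence R5C3 = 1.
Row 5 already has 1, leaving R5C4 = 4.
Row 1 already has 1; hence R1C1 = 3.
4 is placed in column 4, so R1C4 = 5.
Column 5 already has 5, leaving R1C5 = 4.
Row 2 now contains 3, leaving R2C1 = 1.
Cage f needs two cells with sum 3, which forces R2C4 = 2.
Row 3 already has 2, which forces R3C4 = 1.
Filled in: 3 1 2 5 4 / 1 3 4 2 5 / 4 5 3 1 2 / 2 4 5 3 1 / 5 2 1 4 3.

4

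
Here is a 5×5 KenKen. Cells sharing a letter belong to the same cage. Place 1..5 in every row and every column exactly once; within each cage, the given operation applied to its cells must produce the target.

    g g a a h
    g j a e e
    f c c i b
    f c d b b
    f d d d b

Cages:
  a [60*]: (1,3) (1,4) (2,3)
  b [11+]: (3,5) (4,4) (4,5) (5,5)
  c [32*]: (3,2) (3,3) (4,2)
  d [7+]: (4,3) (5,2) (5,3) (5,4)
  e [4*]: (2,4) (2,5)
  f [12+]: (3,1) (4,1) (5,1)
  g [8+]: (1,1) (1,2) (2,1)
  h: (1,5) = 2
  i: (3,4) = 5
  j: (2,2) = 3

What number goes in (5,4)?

H is a freebie, so (1,5) = 2.
J is a freebie, which forces (2,2) = 3.
Cage c needs product 32, leaving (3,2) = 2.
The 3 cells of cage c must have product 32, which forces (3,3) = 4.
I is a freebie, leaving (3,4) = 5.
The 3 cells of cage c must have product 32, so (4,2) = 4.
The 4 cells of cage d must have sum 7, so (4,3) = 1.
2 is placed in column 2, so (5,2) = 1.
The 3 cells of cage g must have sum 8; hence (1,1) = 1.
1 is placed in column 2, leaving (1,2) = 5.
Cage a has product 60; hence (1,3) = 3.
The 3 cells of cage a must have product 60, which forces (1,4) = 4.
Cage g has sum 8, which forces (2,1) = 2.
4 is placed in column 3, which forces (2,3) = 5.
Column 4 now contains 4, which forces (2,4) = 1.
Row 2 already has 1, so (2,5) = 4.
Row 3 already has 5, so (3,1) = 3.
Cage b has sum 11; hence (3,5) = 1.
Cage f has sum 12, so (4,1) = 5.
Cage b has sum 11, so (4,4) = 2.
5 is placed in row 4, leaving (4,5) = 3.
Cage f needs sum 12, which forces (5,1) = 4.
Column 3 already has 3, so (5,3) = 2.
2 is placed in column 4, which forces (5,4) = 3.
Column 5 already has 3, leaving (5,5) = 5.
The full grid is 1 5 3 4 2 / 2 3 5 1 4 / 3 2 4 5 1 / 5 4 1 2 3 / 4 1 2 3 5.

3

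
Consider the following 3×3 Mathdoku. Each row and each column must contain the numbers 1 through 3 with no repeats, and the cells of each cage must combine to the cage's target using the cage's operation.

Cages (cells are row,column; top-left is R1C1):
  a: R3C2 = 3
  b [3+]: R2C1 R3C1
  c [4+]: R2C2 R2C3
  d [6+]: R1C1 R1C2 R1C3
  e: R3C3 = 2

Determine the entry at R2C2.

1

Cage a is given, leaving R3C2 = 3.
E is a freebie; hence R3C3 = 2.
Cage b needs two cells with sum 3, which forces R2C1 = 2.
Column 2 already has 3, so R2C2 = 1.
Cage c's pair has sum 4; hence R2C3 = 3.
Row 3 now contains 2; hence R3C1 = 1.
Column 1 now contains 1, so R1C1 = 3.
1 is placed in column 2, leaving R1C2 = 2.
3 is placed in column 3, so R1C3 = 1.
The full grid is 3 2 1 / 2 1 3 / 1 3 2.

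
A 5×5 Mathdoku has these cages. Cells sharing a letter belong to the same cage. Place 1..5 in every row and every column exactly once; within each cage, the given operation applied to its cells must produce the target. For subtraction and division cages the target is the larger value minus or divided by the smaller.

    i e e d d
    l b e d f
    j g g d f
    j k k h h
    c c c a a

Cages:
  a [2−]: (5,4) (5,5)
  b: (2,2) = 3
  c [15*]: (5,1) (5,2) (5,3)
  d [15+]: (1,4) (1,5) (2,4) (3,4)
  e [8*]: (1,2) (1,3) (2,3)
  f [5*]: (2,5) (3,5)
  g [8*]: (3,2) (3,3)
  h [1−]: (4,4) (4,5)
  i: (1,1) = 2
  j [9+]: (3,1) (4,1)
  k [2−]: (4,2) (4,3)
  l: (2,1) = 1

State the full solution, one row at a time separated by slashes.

2 4 1 5 3 / 1 3 2 4 5 / 5 2 4 3 1 / 4 5 3 1 2 / 3 1 5 2 4

Cage i is a single given cell, which forces (1,1) = 2.
Cage l is a single given cell; hence (2,1) = 1.
Cage b is given, leaving (2,2) = 3.
Row 2 already has 1; hence (2,5) = 5.
Column 5 already has 5; hence (3,5) = 1.
Cage d needs sum 15, leaving (1,4) = 5.
Cage e needs product 8, so (2,3) = 2.
Row 2 now contains 2, leaving (2,4) = 4.
2 is placed in column 3; hence (3,3) = 4.
4 is placed in column 3, so (4,3) = 3.
Cage e has product 8, so (1,2) = 4.
4 is placed in column 3, so (1,3) = 1.
Row 1 now contains 4, leaving (1,5) = 3.
Row 3 already has 4, which forces (3,1) = 5.
Row 3 already has 4, which forces (3,2) = 2.
2 is placed in row 3; hence (3,4) = 3.
Cage j needs two cells with sum 9; hence (4,1) = 4.
The two cells of cage h must have difference 1; hence (4,4) = 1.
The two cells of cage h must have difference 1, which forces (4,5) = 2.
Cage c has product 15, so (5,1) = 3.
Column 3 already has 1; hence (5,3) = 5.
1 is placed in column 4, leaving (5,4) = 2.
Column 5 now contains 3; hence (5,5) = 4.
Row 4 already has 1, leaving (4,2) = 5.
Row 5 now contains 5, leaving (5,2) = 1.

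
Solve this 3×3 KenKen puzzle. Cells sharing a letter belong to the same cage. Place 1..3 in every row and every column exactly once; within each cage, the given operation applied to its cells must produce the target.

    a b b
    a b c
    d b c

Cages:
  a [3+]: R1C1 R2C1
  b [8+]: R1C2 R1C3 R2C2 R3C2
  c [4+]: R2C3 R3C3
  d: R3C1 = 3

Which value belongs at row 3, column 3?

1

The 4 cells of cage b must have sum 8; hence R1C3 = 2.
D is a freebie, leaving R3C1 = 3.
Row 3 now contains 3, so R3C3 = 1.
2 is placed in row 1, so R1C1 = 1.
1 is placed in row 1, which forces R1C2 = 3.
Cage a needs two cells with sum 3, leaving R2C1 = 2.
Column 2 already has 3, so R2C2 = 1.
Column 3 now contains 1, so R2C3 = 3.
Row 3 already has 1, which forces R3C2 = 2.
Completed grid: 1 3 2 / 2 1 3 / 3 2 1.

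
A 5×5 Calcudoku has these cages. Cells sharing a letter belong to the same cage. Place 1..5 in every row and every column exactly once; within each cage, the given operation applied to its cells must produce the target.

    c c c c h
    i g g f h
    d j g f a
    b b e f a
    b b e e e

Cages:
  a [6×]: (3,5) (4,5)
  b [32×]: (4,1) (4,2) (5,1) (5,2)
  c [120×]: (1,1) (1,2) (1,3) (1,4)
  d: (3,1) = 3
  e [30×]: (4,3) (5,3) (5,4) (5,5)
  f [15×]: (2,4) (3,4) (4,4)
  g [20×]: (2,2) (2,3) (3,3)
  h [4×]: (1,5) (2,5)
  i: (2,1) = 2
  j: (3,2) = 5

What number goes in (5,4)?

2

Cage i is a single given cell; hence (2,1) = 2.
Cage d is given; hence (3,1) = 3.
Cage j is given; hence (3,2) = 5.
Row 3 already has 5, leaving (3,4) = 1.
Row 3 now contains 3, which forces (3,5) = 2.
Column 5 now contains 2, leaving (4,5) = 3.
The 3 cells of cage g must have product 20, leaving (2,2) = 1.
Cage g has product 20; hence (2,3) = 5.
Cage f needs product 15, leaving (2,4) = 3.
Row 2 already has 1, which forces (2,5) = 4.
Row 3 already has 2; hence (3,3) = 4.
3 is placed in row 4, which forces (4,4) = 5.
5 is placed in column 4, so (5,4) = 2.
The 4 cells of cage c must have product 120, which forces (1,1) = 5.
Column 4 already has 2, leaving (1,4) = 4.
Column 5 now contains 4, which forces (1,5) = 1.
Cage b needs product 32, which forces (4,1) = 4.
Cage b has product 32, leaving (4,2) = 2.
Cage e needs product 30, which forces (4,3) = 1.
Cage b has product 32, so (5,1) = 1.
Row 5 already has 2, which forces (5,2) = 4.
Cage e has product 30, which forces (5,3) = 3.
Cage e needs product 30, so (5,5) = 5.
Column 2 now contains 2, leaving (1,2) = 3.
Column 3 now contains 3, which forces (1,3) = 2.
The full grid is 5 3 2 4 1 / 2 1 5 3 4 / 3 5 4 1 2 / 4 2 1 5 3 / 1 4 3 2 5.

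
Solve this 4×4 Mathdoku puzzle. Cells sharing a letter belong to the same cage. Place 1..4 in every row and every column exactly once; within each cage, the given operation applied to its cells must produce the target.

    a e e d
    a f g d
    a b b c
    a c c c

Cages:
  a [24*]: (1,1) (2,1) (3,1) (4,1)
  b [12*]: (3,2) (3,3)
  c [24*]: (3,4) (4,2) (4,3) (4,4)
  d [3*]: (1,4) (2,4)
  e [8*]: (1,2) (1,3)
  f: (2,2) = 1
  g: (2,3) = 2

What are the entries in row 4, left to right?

2 3 1 4

F is a freebie, so (2,2) = 1.
Cage g is given; hence (2,3) = 2.
Row 2 now contains 1; hence (2,4) = 3.
Cage e's pair has product 8; hence (1,2) = 2.
Column 3 already has 2, which forces (1,3) = 4.
3 is placed in column 4; hence (1,4) = 1.
Row 2 already has 3, which forces (2,1) = 4.
Column 3 already has 4, which forces (3,3) = 3.
3 is placed in column 3, which forces (4,3) = 1.
Row 1 already has 1, so (1,1) = 3.
Cage a has product 24; hence (3,1) = 1.
3 is placed in row 3; hence (3,2) = 4.
4 is placed in row 3, leaving (3,4) = 2.
Cage a needs product 24; hence (4,1) = 2.
The 4 cells of cage c must have product 24; hence (4,2) = 3.
Column 4 now contains 2; hence (4,4) = 4.
Completed grid: 3 2 4 1 / 4 1 2 3 / 1 4 3 2 / 2 3 1 4.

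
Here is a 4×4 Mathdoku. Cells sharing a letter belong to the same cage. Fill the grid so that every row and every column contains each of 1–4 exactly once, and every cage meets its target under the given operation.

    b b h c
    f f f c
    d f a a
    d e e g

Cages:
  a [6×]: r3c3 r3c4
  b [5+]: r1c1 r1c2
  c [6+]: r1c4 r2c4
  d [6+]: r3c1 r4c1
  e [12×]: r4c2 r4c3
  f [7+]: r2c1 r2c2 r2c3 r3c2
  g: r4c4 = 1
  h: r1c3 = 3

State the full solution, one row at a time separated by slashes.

Cage h is a single given cell, so r1c3 = 3.
The 4 cells of cage f must have sum 7, leaving r3c2 = 1.
3 is placed in column 3, so r3c3 = 2.
Row 3 now contains 2, so r3c4 = 3.
3 is placed in column 3, leaving r4c3 = 4.
G is a freebie; hence r4c4 = 1.
Cage b needs two cells with sum 5, leaving r1c1 = 1.
Cage b needs two cells with sum 5, leaving r1c2 = 4.
Row 1 now contains 4, leaving r1c4 = 2.
2 is placed in column 3, so r2c3 = 1.
Column 4 already has 2, which forces r2c4 = 4.
Row 3 now contains 2, so r3c1 = 4.
Row 4 now contains 4; hence r4c1 = 2.
Row 4 now contains 4, which forces r4c2 = 3.
2 is placed in column 1; hence r2c1 = 3.
Column 2 now contains 3, leaving r2c2 = 2.

1 4 3 2 / 3 2 1 4 / 4 1 2 3 / 2 3 4 1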